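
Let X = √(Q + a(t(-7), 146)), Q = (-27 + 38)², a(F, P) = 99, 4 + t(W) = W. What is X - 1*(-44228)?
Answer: 44228 + 2*√55 ≈ 44243.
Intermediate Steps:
t(W) = -4 + W
Q = 121 (Q = 11² = 121)
X = 2*√55 (X = √(121 + 99) = √220 = 2*√55 ≈ 14.832)
X - 1*(-44228) = 2*√55 - 1*(-44228) = 2*√55 + 44228 = 44228 + 2*√55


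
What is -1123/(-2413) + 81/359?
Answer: 598610/866267 ≈ 0.69102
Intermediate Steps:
-1123/(-2413) + 81/359 = -1123*(-1/2413) + 81*(1/359) = 1123/2413 + 81/359 = 598610/866267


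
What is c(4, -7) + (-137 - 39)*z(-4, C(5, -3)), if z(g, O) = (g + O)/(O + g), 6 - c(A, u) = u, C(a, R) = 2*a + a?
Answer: -163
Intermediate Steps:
C(a, R) = 3*a
c(A, u) = 6 - u
z(g, O) = 1 (z(g, O) = (O + g)/(O + g) = 1)
c(4, -7) + (-137 - 39)*z(-4, C(5, -3)) = (6 - 1*(-7)) + (-137 - 39)*1 = (6 + 7) - 176*1 = 13 - 176 = -163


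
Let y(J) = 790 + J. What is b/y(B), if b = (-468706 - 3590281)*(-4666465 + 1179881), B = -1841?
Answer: -14151999130408/1051 ≈ -1.3465e+10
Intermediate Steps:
b = 14151999130408 (b = -4058987*(-3486584) = 14151999130408)
b/y(B) = 14151999130408/(790 - 1841) = 14151999130408/(-1051) = 14151999130408*(-1/1051) = -14151999130408/1051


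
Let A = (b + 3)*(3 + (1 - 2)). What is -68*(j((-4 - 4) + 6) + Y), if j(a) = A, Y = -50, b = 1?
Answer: 2856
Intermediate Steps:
A = 8 (A = (1 + 3)*(3 + (1 - 2)) = 4*(3 - 1) = 4*2 = 8)
j(a) = 8
-68*(j((-4 - 4) + 6) + Y) = -68*(8 - 50) = -68*(-42) = 2856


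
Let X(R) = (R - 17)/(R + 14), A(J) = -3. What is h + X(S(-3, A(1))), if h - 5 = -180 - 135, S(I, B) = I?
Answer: -3430/11 ≈ -311.82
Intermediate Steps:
X(R) = (-17 + R)/(14 + R)
h = -310 (h = 5 + (-180 - 135) = 5 - 315 = -310)
h + X(S(-3, A(1))) = -310 + (-17 - 3)/(14 - 3) = -310 - 20/11 = -3430/11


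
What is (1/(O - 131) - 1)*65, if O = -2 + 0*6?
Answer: -8710/133 ≈ -65.489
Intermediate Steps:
O = -2 (O = -2 + 0 = -2)
(1/(O - 131) - 1)*65 = (1/(-2 - 131) - 1)*65 = (1/(-133) - 1)*65 = (-1/133 - 1)*65 = -134/133*65 = -8710/133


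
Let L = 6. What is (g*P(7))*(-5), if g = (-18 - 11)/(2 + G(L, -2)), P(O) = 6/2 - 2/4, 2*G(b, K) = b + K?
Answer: 725/8 ≈ 90.625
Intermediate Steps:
G(b, K) = K/2 + b/2 (G(b, K) = (b + K)/2 = (K + b)/2 = K/2 + b/2)
P(O) = 5/2 (P(O) = 6*(1/2) - 2*1/4 = 3 - 1/2 = 5/2)
g = -29/4 (g = (-18 - 11)/(2 + ((1/2)*(-2) + (1/2)*6)) = -29/(2 + (-1 + 3)) = -29/(2 + 2) = -29/4 ≈ -7.2500)
(g*P(7))*(-5) = -29/4*5/2*(-5) = -145/8*(-5) = 725/8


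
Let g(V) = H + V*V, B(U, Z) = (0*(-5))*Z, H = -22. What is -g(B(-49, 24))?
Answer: 22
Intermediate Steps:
B(U, Z) = 0 (B(U, Z) = 0*Z = 0)
g(V) = -22 + V**2 (g(V) = -22 + V*V = -22 + V**2)
-g(B(-49, 24)) = -(-22 + 0**2) = -(-22 + 0) = -1*(-22) = 22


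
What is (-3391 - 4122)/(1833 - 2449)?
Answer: 683/56 ≈ 12.196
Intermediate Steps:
(-3391 - 4122)/(1833 - 2449) = -7513/(-616) = -7513*(-1/616) = 683/56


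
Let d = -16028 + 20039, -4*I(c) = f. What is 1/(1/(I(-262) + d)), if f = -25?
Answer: 16069/4 ≈ 4017.3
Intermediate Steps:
I(c) = 25/4 (I(c) = -¼*(-25) = 25/4)
d = 4011
1/(1/(I(-262) + d)) = 1/(1/(25/4 + 4011)) = 1/(1/(16069/4)) = 1/(4/16069) = 16069/4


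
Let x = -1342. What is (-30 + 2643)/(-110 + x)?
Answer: -871/484 ≈ -1.7996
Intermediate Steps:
(-30 + 2643)/(-110 + x) = (-30 + 2643)/(-110 - 1342) = 2613/(-1452) = 2613*(-1/1452) = -871/484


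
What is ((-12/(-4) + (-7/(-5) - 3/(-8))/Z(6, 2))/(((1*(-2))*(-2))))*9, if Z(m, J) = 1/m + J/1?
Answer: 8937/1040 ≈ 8.5933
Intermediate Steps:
Z(m, J) = J + 1/m (Z(m, J) = 1/m + J*1 = 1/m + J = J + 1/m)
((-12/(-4) + (-7/(-5) - 3/(-8))/Z(6, 2))/(((1*(-2))*(-2))))*9 = ((-12/(-4) + (-7/(-5) - 3/(-8))/(2 + 1/6))/(((1*(-2))*(-2))))*9 = ((-12*(-1/4) + (-7*(-1/5) - 3*(-1/8))/(2 + 1/6))/((-2*(-2))))*9 = ((3 + (7/5 + 3/8)/(13/6))/4)*9 = ((3 + (71/40)*(6/13))*(1/4))*9 = ((3 + 213/260)*(1/4))*9 = ((993/260)*(1/4))*9 = (993/1040)*9 = 8937/1040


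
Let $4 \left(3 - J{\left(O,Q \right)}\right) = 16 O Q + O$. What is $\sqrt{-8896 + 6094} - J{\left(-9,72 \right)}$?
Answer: $- \frac{10389}{4} + i \sqrt{2802} \approx -2597.3 + 52.934 i$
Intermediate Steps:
$J{\left(O,Q \right)} = 3 - \frac{O}{4} - 4 O Q$ ($J{\left(O,Q \right)} = 3 - \frac{16 O Q + O}{4} = 3 - \frac{O + 16 O Q}{4} = 3 - \left(\frac{O}{4} + 4 O Q\right) = 3 - \frac{O}{4} - 4 O Q$)
$\sqrt{-8896 + 6094} - J{\left(-9,72 \right)} = \sqrt{-8896 + 6094} - \left(3 - - \frac{9}{4} - \left(-36\right) 72\right) = \sqrt{-2802} - \left(3 + \frac{9}{4} + 2592\right) = i \sqrt{2802} - \frac{10389}{4} = - \frac{10389}{4} + i \sqrt{2802}$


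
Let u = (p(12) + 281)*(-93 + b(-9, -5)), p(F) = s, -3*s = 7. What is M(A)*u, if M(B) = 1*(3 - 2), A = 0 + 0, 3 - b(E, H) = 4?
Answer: -78584/3 ≈ -26195.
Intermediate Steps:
b(E, H) = -1 (b(E, H) = 3 - 1*4 = 3 - 4 = -1)
s = -7/3 (s = -1/3*7 = -7/3 ≈ -2.3333)
p(F) = -7/3
A = 0
M(B) = 1 (M(B) = 1*1 = 1)
u = -78584/3 (u = (-7/3 + 281)*(-93 - 1) = (836/3)*(-94) = -78584/3 ≈ -26195.)
M(A)*u = 1*(-78584/3) = -78584/3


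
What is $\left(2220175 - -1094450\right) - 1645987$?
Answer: $1668638$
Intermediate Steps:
$\left(2220175 - -1094450\right) - 1645987 = \left(2220175 + 1094450\right) - 1645987 = 3314625 - 1645987 = 1668638$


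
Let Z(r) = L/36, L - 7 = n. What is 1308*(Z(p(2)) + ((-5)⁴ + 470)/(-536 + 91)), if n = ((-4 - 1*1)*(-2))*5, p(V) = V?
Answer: -102133/89 ≈ -1147.6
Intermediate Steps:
n = 50 (n = ((-4 - 1)*(-2))*5 = -5*(-2)*5 = 10*5 = 50)
L = 57 (L = 7 + 50 = 57)
Z(r) = 19/12 (Z(r) = 57/36 = 57*(1/36) = 19/12)
1308*(Z(p(2)) + ((-5)⁴ + 470)/(-536 + 91)) = 1308*(19/12 + ((-5)⁴ + 470)/(-536 + 91)) = 1308*(19/12 + (625 + 470)/(-445)) = 1308*(19/12 + 1095*(-1/445)) = 1308*(19/12 - 219/89) = 1308*(-937/1068) = -102133/89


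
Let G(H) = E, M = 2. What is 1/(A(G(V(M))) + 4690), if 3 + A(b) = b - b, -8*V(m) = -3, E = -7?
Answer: 1/4687 ≈ 0.00021336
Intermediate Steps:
V(m) = 3/8 (V(m) = -⅛*(-3) = 3/8)
G(H) = -7
A(b) = -3 (A(b) = -3 + (b - b) = -3 + 0 = -3)
1/(A(G(V(M))) + 4690) = 1/(-3 + 4690) = 1/4687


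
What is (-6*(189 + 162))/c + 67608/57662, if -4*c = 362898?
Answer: 695015352/581261791 ≈ 1.1957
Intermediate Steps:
c = -181449/2 (c = -¼*362898 = -181449/2 ≈ -90725.)
(-6*(189 + 162))/c + 67608/57662 = (-6*(189 + 162))/(-181449/2) + 67608/57662 = -6*351*(-2/181449) + 67608*(1/57662) = -2106*(-2/181449) + 33804/28831 = 468/20161 + 33804/28831 = 695015352/581261791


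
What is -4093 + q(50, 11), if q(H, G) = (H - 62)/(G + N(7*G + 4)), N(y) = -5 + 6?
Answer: -4094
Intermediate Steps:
N(y) = 1
q(H, G) = (-62 + H)/(1 + G) (q(H, G) = (H - 62)/(G + 1) = (-62 + H)/(1 + G))
-4093 + q(50, 11) = -4093 + (-62 + 50)/(1 + 11) = -4093 - 12/12 = -4093 + (1/12)*(-12) = -4093 - 1 = -4094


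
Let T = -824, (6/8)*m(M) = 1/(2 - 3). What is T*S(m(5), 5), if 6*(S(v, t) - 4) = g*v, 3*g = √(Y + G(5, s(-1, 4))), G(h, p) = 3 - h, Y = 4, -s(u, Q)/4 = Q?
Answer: -3296 + 1648*√2/27 ≈ -3209.7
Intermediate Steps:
s(u, Q) = -4*Q
m(M) = -4/3 (m(M) = 4/(3*(2 - 3)) = (4/3)/(-1) = (4/3)*(-1) = -4/3)
g = √2/3 (g = √(4 + (3 - 1*5))/3 = √(4 + (3 - 5))/3 = √(4 - 2)/3 = √2/3 ≈ 0.47140)
S(v, t) = 4 + v*√2/18 (S(v, t) = 4 + ((√2/3)*v)/6 = 4 + (v*√2/3)/6 = 4 + v*√2/18)
T*S(m(5), 5) = -824*(4 + (1/18)*(-4/3)*√2) = -824*(4 - 2*√2/27) = -3296 + 1648*√2/27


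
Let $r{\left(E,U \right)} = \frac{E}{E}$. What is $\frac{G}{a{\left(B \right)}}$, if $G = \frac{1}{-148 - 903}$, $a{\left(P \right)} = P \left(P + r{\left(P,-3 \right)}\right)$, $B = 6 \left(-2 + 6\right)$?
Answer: $- \frac{1}{630600} \approx -1.5858 \cdot 10^{-6}$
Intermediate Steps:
$r{\left(E,U \right)} = 1$
$B = 24$ ($B = 6 \cdot 4 = 24$)
$a{\left(P \right)} = P \left(1 + P\right)$ ($a{\left(P \right)} = P \left(P + 1\right) = P \left(1 + P\right)$)
$G = - \frac{1}{1051}$ ($G = \frac{1}{-1051} = - \frac{1}{1051} \approx -0.00095147$)
$\frac{G}{a{\left(B \right)}} = - \frac{1}{1051 \cdot 24 \left(1 + 24\right)} = - \frac{1}{1051 \cdot 24 \cdot 25} = - \frac{1}{1051 \cdot 600} = \left(- \frac{1}{1051}\right) \frac{1}{600} = - \frac{1}{630600}$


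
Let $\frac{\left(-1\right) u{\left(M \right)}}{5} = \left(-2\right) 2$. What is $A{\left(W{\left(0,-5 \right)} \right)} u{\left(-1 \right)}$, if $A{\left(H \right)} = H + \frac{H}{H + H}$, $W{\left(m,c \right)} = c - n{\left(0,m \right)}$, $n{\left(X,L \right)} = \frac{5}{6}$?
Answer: $- \frac{320}{3} \approx -106.67$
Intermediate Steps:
$n{\left(X,L \right)} = \frac{5}{6}$ ($n{\left(X,L \right)} = 5 \cdot \frac{1}{6} = \frac{5}{6}$)
$u{\left(M \right)} = 20$ ($u{\left(M \right)} = - 5 \left(\left(-2\right) 2\right) = \left(-5\right) \left(-4\right) = 20$)
$W{\left(m,c \right)} = - \frac{5}{6} + c$ ($W{\left(m,c \right)} = c - \frac{5}{6} = - \frac{5}{6} + c$)
$A{\left(H \right)} = \frac{1}{2} + H$ ($A{\left(H \right)} = H + \frac{H}{2 H} = H + \frac{1}{2 H} H = H + \frac{1}{2} = \frac{1}{2} + H$)
$A{\left(W{\left(0,-5 \right)} \right)} u{\left(-1 \right)} = \left(\frac{1}{2} - \frac{35}{6}\right) 20 = \left(- \frac{16}{3}\right) 20 = - \frac{320}{3}$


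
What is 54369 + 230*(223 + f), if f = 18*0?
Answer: 105659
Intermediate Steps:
f = 0
54369 + 230*(223 + f) = 54369 + 230*(223 + 0) = 54369 + 230*223 = 54369 + 51290 = 105659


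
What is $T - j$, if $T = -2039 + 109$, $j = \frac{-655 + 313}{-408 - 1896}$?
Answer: $- \frac{247059}{128} \approx -1930.1$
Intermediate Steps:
$j = \frac{19}{128}$ ($j = - \frac{342}{-2304} = \left(-342\right) \left(- \frac{1}{2304}\right) = \frac{19}{128} \approx 0.14844$)
$T = -1930$
$T - j = -1930 - \frac{19}{128} = - \frac{247059}{128}$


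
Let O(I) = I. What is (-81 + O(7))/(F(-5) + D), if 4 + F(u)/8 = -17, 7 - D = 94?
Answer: 74/255 ≈ 0.29020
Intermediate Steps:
D = -87 (D = 7 - 1*94 = 7 - 94 = -87)
F(u) = -168 (F(u) = -32 + 8*(-17) = -32 - 136 = -168)
(-81 + O(7))/(F(-5) + D) = (-81 + 7)/(-168 - 87) = -74/(-255) = -74*(-1/255) = 74/255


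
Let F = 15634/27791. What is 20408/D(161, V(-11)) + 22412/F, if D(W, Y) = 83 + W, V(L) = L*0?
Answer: 19036865040/476837 ≈ 39923.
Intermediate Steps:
F = 15634/27791 (F = 15634*(1/27791) = 15634/27791 ≈ 0.56256)
V(L) = 0
20408/D(161, V(-11)) + 22412/F = 20408/(83 + 161) + 22412/(15634/27791) = 20408/244 + 22412*(27791/15634) = 20408*(1/244) + 311425946/7817 = 5102/61 + 311425946/7817 = 19036865040/476837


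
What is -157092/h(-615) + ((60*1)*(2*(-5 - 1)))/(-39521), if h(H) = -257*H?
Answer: -2031544444/2082163885 ≈ -0.97569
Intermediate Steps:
-157092/h(-615) + ((60*1)*(2*(-5 - 1)))/(-39521) = -157092/((-257*(-615))) + ((60*1)*(2*(-5 - 1)))/(-39521) = -157092/158055 + (60*(2*(-6)))*(-1/39521) = -157092*1/158055 + (60*(-12))*(-1/39521) = -52364/52685 - 720*(-1/39521) = -52364/52685 + 720/39521 = -2031544444/2082163885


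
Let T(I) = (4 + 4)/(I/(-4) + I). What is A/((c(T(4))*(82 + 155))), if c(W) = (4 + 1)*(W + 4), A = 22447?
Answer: 22447/7900 ≈ 2.8414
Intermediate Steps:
T(I) = 32/(3*I) (T(I) = 8/(I*(-1/4) + I) = 8/(-I/4 + I) = 8/((3*I/4)) = 8*(4/(3*I)) = 32/(3*I))
c(W) = 20 + 5*W (c(W) = 5*(4 + W) = 20 + 5*W)
A/((c(T(4))*(82 + 155))) = 22447/(((20 + 5*((32/3)/4))*(82 + 155))) = 22447/(((20 + 5*((32/3)*(1/4)))*237)) = 22447/(((20 + 5*(8/3))*237)) = 22447/(((20 + 40/3)*237)) = 22447/(((100/3)*237)) = 22447/7900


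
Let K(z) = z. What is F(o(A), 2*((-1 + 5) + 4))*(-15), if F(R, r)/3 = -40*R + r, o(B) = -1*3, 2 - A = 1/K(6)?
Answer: -6120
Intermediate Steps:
A = 11/6 (A = 2 - 1/6 = 2 - 1*⅙ = 2 - ⅙ = 11/6 ≈ 1.8333)
o(B) = -3
F(R, r) = -120*R + 3*r (F(R, r) = 3*(-40*R + r) = 3*(r - 40*R) = -120*R + 3*r)
F(o(A), 2*((-1 + 5) + 4))*(-15) = (-120*(-3) + 3*(2*((-1 + 5) + 4)))*(-15) = (360 + 3*(2*(4 + 4)))*(-15) = (360 + 3*(2*8))*(-15) = (360 + 3*16)*(-15) = (360 + 48)*(-15) = 408*(-15) = -6120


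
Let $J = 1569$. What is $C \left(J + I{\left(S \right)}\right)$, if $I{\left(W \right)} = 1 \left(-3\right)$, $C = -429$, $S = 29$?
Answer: $-671814$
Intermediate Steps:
$I{\left(W \right)} = -3$
$C \left(J + I{\left(S \right)}\right) = - 429 \left(1569 - 3\right) = \left(-429\right) 1566 = -671814$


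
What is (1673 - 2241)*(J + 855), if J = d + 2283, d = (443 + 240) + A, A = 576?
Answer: -2497496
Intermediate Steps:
d = 1259 (d = (443 + 240) + 576 = 683 + 576 = 1259)
J = 3542 (J = 1259 + 2283 = 3542)
(1673 - 2241)*(J + 855) = (1673 - 2241)*(3542 + 855) = -568*4397 = -2497496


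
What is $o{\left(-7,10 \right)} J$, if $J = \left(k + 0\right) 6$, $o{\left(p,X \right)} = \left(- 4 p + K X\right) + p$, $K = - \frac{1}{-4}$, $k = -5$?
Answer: $-705$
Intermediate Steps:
$K = \frac{1}{4}$ ($K = \left(-1\right) \left(- \frac{1}{4}\right) = \frac{1}{4} \approx 0.25$)
$o{\left(p,X \right)} = - 3 p + \frac{X}{4}$ ($o{\left(p,X \right)} = \left(- 4 p + \frac{X}{4}\right) + p = - 3 p + \frac{X}{4}$)
$J = -30$ ($J = \left(-5 + 0\right) 6 = \left(-5\right) 6 = -30$)
$o{\left(-7,10 \right)} J = \left(\left(-3\right) \left(-7\right) + \frac{1}{4} \cdot 10\right) \left(-30\right) = \left(21 + \frac{5}{2}\right) \left(-30\right) = \frac{47}{2} \left(-30\right) = -705$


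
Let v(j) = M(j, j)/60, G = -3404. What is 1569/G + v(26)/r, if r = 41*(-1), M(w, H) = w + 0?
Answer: -987061/2093460 ≈ -0.47150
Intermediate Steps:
M(w, H) = w
v(j) = j/60
r = -41
1569/G + v(26)/r = 1569/(-3404) + ((1/60)*26)/(-41) = 1569*(-1/3404) + (13/30)*(-1/41) = -1569/3404 - 13/1230 = -987061/2093460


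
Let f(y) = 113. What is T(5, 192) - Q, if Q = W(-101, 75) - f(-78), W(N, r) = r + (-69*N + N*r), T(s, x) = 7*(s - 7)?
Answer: 630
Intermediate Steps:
T(s, x) = -49 + 7*s (T(s, x) = 7*(-7 + s) = -49 + 7*s)
W(N, r) = r - 69*N + N*r
Q = -644 (Q = (75 - 69*(-101) - 101*75) - 1*113 = (75 + 6969 - 7575) - 113 = -531 - 113 = -644)
T(5, 192) - Q = (-49 + 7*5) - 1*(-644) = (-49 + 35) + 644 = -14 + 644 = 630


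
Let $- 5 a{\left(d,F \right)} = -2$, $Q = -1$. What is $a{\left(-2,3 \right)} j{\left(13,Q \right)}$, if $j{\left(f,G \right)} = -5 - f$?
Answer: $- \frac{36}{5} \approx -7.2$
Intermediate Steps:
$a{\left(d,F \right)} = \frac{2}{5}$ ($a{\left(d,F \right)} = \left(- \frac{1}{5}\right) \left(-2\right) = \frac{2}{5}$)
$a{\left(-2,3 \right)} j{\left(13,Q \right)} = \frac{2 \left(-5 - 13\right)}{5} = \frac{2}{5} \left(-18\right) = - \frac{36}{5}$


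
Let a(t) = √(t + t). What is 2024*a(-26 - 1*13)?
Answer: 2024*I*√78 ≈ 17876.0*I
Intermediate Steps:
a(t) = √2*√t (a(t) = √(2*t) = √2*√t)
2024*a(-26 - 1*13) = 2024*(√2*√(-26 - 1*13)) = 2024*(√2*√(-26 - 13)) = 2024*(√2*√(-39)) = 2024*(√2*(I*√39)) = 2024*(I*√78) = 2024*I*√78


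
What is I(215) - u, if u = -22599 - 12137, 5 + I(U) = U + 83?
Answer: 35029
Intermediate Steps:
I(U) = 78 + U (I(U) = -5 + (U + 83) = -5 + (83 + U) = 78 + U)
u = -34736
I(215) - u = (78 + 215) - 1*(-34736) = 293 + 34736 = 35029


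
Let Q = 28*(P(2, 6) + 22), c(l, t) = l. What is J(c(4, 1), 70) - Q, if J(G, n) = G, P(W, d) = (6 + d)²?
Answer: -4644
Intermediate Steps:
Q = 4648 (Q = 28*((6 + 6)² + 22) = 28*(12² + 22) = 28*(144 + 22) = 28*166 = 4648)
J(c(4, 1), 70) - Q = 4 - 1*4648 = 4 - 4648 = -4644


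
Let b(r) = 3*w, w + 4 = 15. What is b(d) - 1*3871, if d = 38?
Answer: -3838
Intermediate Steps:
w = 11 (w = -4 + 15 = 11)
b(r) = 33 (b(r) = 3*11 = 33)
b(d) - 1*3871 = 33 - 1*3871 = 33 - 3871 = -3838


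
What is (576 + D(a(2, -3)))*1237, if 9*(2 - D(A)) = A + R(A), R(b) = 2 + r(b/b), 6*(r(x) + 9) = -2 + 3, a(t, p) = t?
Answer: 38645117/54 ≈ 7.1565e+5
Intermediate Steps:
r(x) = -53/6 (r(x) = -9 + (-2 + 3)/6 = -9 + (⅙)*1 = -9 + ⅙ = -53/6)
R(b) = -41/6 (R(b) = 2 - 53/6 = -41/6)
D(A) = 149/54 - A/9 (D(A) = 2 - (A - 41/6)/9 = 2 - (-41/6 + A)/9 = 2 + (41/54 - A/9) = 149/54 - A/9)
(576 + D(a(2, -3)))*1237 = (576 + (149/54 - ⅑*2))*1237 = (576 + (149/54 - 2/9))*1237 = (576 + 137/54)*1237 = (31241/54)*1237 = 38645117/54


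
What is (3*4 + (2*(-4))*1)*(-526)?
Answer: -2104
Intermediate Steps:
(3*4 + (2*(-4))*1)*(-526) = (12 - 8*1)*(-526) = (12 - 8)*(-526) = 4*(-526) = -2104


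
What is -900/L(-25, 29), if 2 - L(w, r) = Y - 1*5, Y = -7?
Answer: -450/7 ≈ -64.286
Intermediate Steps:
L(w, r) = 14 (L(w, r) = 2 - (-7 - 1*5) = 2 - (-7 - 5) = 2 - 1*(-12) = 2 + 12 = 14)
-900/L(-25, 29) = -900/14 = -900*1/14 = -450/7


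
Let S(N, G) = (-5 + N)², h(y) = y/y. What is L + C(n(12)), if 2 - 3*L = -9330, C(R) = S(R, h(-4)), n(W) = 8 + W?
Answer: 10007/3 ≈ 3335.7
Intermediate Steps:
h(y) = 1
C(R) = (-5 + R)²
L = 9332/3 (L = ⅔ - ⅓*(-9330) = ⅔ + 3110 = 9332/3 ≈ 3110.7)
L + C(n(12)) = 9332/3 + (-5 + (8 + 12))² = 9332/3 + (-5 + 20)² = 9332/3 + 15² = 9332/3 + 225 = 10007/3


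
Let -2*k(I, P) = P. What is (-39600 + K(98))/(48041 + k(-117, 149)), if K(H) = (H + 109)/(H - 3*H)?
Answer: -7761807/9401434 ≈ -0.82560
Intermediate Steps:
K(H) = -(109 + H)/(2*H) (K(H) = (109 + H)/((-2*H)) = (109 + H)*(-1/(2*H)) = -(109 + H)/(2*H))
k(I, P) = -P/2
(-39600 + K(98))/(48041 + k(-117, 149)) = (-39600 + (1/2)*(-109 - 1*98)/98)/(48041 - 1/2*149) = (-39600 + (1/2)*(1/98)*(-109 - 98))/(48041 - 149/2) = (-39600 + (1/2)*(1/98)*(-207))/(95933/2) = (-39600 - 207/196)*(2/95933) = -7761807/196*2/95933 = -7761807/9401434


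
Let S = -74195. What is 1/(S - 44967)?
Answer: -1/119162 ≈ -8.3919e-6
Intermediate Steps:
1/(S - 44967) = 1/(-74195 - 44967) = 1/(-119162) = -1/119162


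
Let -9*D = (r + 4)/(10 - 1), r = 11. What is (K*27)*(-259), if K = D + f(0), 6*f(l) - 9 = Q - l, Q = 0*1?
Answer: -18389/2 ≈ -9194.5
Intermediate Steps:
Q = 0
D = -5/27 (D = -(11 + 4)/(9*(10 - 1)) = -5/(3*9) = -⅑*5/3 = -5/27 ≈ -0.18519)
f(l) = 3/2 - l/6 (f(l) = 3/2 + (0 - l)/6 = 3/2 + (-l)/6 = 3/2 - l/6)
K = 71/54 (K = -5/27 + (3/2 - ⅙*0) = -5/27 + (3/2 + 0) = -5/27 + 3/2 = 71/54 ≈ 1.3148)
(K*27)*(-259) = ((71/54)*27)*(-259) = (71/2)*(-259) = -18389/2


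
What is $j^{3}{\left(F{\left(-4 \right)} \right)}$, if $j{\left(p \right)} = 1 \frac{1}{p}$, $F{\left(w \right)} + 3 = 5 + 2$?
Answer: $\frac{1}{64} \approx 0.015625$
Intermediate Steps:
$F{\left(w \right)} = 4$ ($F{\left(w \right)} = -3 + \left(5 + 2\right) = -3 + 7 = 4$)
$j{\left(p \right)} = \frac{1}{p}$
$j^{3}{\left(F{\left(-4 \right)} \right)} = \left(\frac{1}{4}\right)^{3} = \frac{1}{64}$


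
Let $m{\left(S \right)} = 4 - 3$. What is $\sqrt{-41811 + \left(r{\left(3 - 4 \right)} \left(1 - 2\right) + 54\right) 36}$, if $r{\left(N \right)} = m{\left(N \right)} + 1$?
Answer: $i \sqrt{39939} \approx 199.85 i$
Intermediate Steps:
$m{\left(S \right)} = 1$
$r{\left(N \right)} = 2$ ($r{\left(N \right)} = 1 + 1 = 2$)
$\sqrt{-41811 + \left(r{\left(3 - 4 \right)} \left(1 - 2\right) + 54\right) 36} = \sqrt{-41811 + \left(2 \left(1 - 2\right) + 54\right) 36} = \sqrt{-41811 + \left(2 \left(-1\right) + 54\right) 36} = \sqrt{-41811 + \left(-2 + 54\right) 36} = \sqrt{-41811 + 52 \cdot 36} = \sqrt{-41811 + 1872} = \sqrt{-39939} = i \sqrt{39939}$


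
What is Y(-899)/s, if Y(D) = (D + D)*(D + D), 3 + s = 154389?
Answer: 1616402/77193 ≈ 20.940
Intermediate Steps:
s = 154386 (s = -3 + 154389 = 154386)
Y(D) = 4*D² (Y(D) = (2*D)*(2*D) = 4*D²)
Y(-899)/s = (4*(-899)²)/154386 = (4*808201)*(1/154386) = 3232804*(1/154386) = 1616402/77193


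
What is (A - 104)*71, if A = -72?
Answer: -12496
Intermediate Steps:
(A - 104)*71 = (-72 - 104)*71 = -176*71 = -12496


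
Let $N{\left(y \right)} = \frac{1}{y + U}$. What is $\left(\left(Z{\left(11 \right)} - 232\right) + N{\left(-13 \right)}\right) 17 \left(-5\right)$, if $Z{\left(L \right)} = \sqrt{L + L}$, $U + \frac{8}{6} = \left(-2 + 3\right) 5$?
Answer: $\frac{552415}{28} - 85 \sqrt{22} \approx 19330.0$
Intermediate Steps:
$U = \frac{11}{3}$ ($U = - \frac{4}{3} + \left(-2 + 3\right) 5 = - \frac{4}{3} + 1 \cdot 5 = - \frac{4}{3} + 5 = \frac{11}{3} \approx 3.6667$)
$Z{\left(L \right)} = \sqrt{2} \sqrt{L}$ ($Z{\left(L \right)} = \sqrt{2 L} = \sqrt{2} \sqrt{L}$)
$N{\left(y \right)} = \frac{1}{\frac{11}{3} + y}$ ($N{\left(y \right)} = \frac{1}{y + \frac{11}{3}} = \frac{1}{\frac{11}{3} + y}$)
$\left(\left(Z{\left(11 \right)} - 232\right) + N{\left(-13 \right)}\right) 17 \left(-5\right) = \left(\left(\sqrt{2} \sqrt{11} - 232\right) + \frac{3}{11 + 3 \left(-13\right)}\right) 17 \left(-5\right) = \left(\left(\sqrt{22} - 232\right) + \frac{3}{11 - 39}\right) \left(-85\right) = \left(\left(-232 + \sqrt{22}\right) + \frac{3}{-28}\right) \left(-85\right) = \left(\left(-232 + \sqrt{22}\right) + 3 \left(- \frac{1}{28}\right)\right) \left(-85\right) = \left(\left(-232 + \sqrt{22}\right) - \frac{3}{28}\right) \left(-85\right) = \left(- \frac{6499}{28} + \sqrt{22}\right) \left(-85\right) = \frac{552415}{28} - 85 \sqrt{22}$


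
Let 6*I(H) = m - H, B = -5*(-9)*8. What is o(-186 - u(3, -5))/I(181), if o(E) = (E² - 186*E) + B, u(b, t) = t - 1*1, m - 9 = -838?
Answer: -39744/101 ≈ -393.50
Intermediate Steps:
m = -829 (m = 9 - 838 = -829)
B = 360 (B = 45*8 = 360)
u(b, t) = -1 + t (u(b, t) = t - 1 = -1 + t)
o(E) = 360 + E² - 186*E (o(E) = (E² - 186*E) + 360 = 360 + E² - 186*E)
I(H) = -829/6 - H/6 (I(H) = (-829 - H)/6 = -829/6 - H/6)
o(-186 - u(3, -5))/I(181) = (360 + (-186 - (-1 - 5))² - 186*(-186 - (-1 - 5)))/(-829/6 - ⅙*181) = (360 + (-186 - 1*(-6))² - 186*(-186 - 1*(-6)))/(-829/6 - 181/6) = (360 + (-186 + 6)² - 186*(-186 + 6))/(-505/3) = (360 + (-180)² - 186*(-180))*(-3/505) = (360 + 32400 + 33480)*(-3/505) = 66240*(-3/505) = -39744/101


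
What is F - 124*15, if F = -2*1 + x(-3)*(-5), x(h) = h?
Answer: -1847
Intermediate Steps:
F = 13 (F = -2*1 - 3*(-5) = -2 + 15 = 13)
F - 124*15 = 13 - 124*15 = 13 - 1860 = -1847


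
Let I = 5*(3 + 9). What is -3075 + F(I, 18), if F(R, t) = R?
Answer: -3015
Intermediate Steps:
I = 60 (I = 5*12 = 60)
-3075 + F(I, 18) = -3075 + 60 = -3015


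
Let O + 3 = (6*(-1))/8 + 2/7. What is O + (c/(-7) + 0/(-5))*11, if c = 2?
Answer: -185/28 ≈ -6.6071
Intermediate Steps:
O = -97/28 (O = -3 + ((6*(-1))/8 + 2/7) = -3 + (-6*⅛ + 2*(⅐)) = -3 + (-¾ + 2/7) = -3 - 13/28 = -97/28 ≈ -3.4643)
O + (c/(-7) + 0/(-5))*11 = -97/28 + (2/(-7) + 0/(-5))*11 = -97/28 + (2*(-⅐) + 0*(-⅕))*11 = -97/28 + (-2/7 + 0)*11 = -97/28 - 2/7*11 = -97/28 - 22/7 = -185/28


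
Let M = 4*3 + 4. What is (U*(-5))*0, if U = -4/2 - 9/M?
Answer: 0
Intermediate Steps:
M = 16 (M = 12 + 4 = 16)
U = -41/16 (U = -4/2 - 9/16 = -4*½ - 9*1/16 = -2 - 9/16 = -41/16 ≈ -2.5625)
(U*(-5))*0 = -41/16*(-5)*0 = (205/16)*0 = 0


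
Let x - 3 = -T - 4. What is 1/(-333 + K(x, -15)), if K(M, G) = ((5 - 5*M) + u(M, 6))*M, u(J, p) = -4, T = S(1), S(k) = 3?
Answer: -1/417 ≈ -0.0023981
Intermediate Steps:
T = 3
x = -4 (x = 3 + (-1*3 - 4) = 3 + (-3 - 4) = 3 - 7 = -4)
K(M, G) = M*(1 - 5*M) (K(M, G) = ((5 - 5*M) - 4)*M = (1 - 5*M)*M = M*(1 - 5*M))
1/(-333 + K(x, -15)) = 1/(-333 - 4*(1 - 5*(-4))) = 1/(-333 - 4*(1 + 20)) = 1/(-333 - 4*21) = 1/(-333 - 84) = 1/(-417) = -1/417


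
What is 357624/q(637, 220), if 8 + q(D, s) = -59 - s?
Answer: -357624/287 ≈ -1246.1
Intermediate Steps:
q(D, s) = -67 - s (q(D, s) = -8 + (-59 - s) = -67 - s)
357624/q(637, 220) = 357624/(-67 - 1*220) = 357624/(-67 - 220) = 357624/(-287) = 357624*(-1/287) = -357624/287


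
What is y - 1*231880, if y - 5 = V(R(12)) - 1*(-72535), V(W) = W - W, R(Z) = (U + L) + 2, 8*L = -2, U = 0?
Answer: -159340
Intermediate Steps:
L = -¼ (L = (⅛)*(-2) = -¼ ≈ -0.25000)
R(Z) = 7/4 (R(Z) = (0 - ¼) + 2 = -¼ + 2 = 7/4)
V(W) = 0
y = 72540 (y = 5 + (0 - 1*(-72535)) = 5 + (0 + 72535) = 5 + 72535 = 72540)
y - 1*231880 = 72540 - 1*231880 = 72540 - 231880 = -159340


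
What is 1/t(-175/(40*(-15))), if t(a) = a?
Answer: 24/7 ≈ 3.4286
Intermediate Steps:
1/t(-175/(40*(-15))) = 1/(-175/(40*(-15))) = 1/(-175/(-600)) = 1/(-175*(-1/600)) = 1/(7/24) = 24/7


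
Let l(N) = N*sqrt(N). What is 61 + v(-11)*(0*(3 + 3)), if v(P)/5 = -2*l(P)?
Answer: 61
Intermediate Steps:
l(N) = N**(3/2)
v(P) = -10*P**(3/2) (v(P) = 5*(-2*P**(3/2)) = -10*P**(3/2))
61 + v(-11)*(0*(3 + 3)) = 61 + (-(-110)*I*sqrt(11))*(0*(3 + 3)) = 61 + (-(-110)*I*sqrt(11))*(0*6) = 61 + (110*I*sqrt(11))*0 = 61 + 0 = 61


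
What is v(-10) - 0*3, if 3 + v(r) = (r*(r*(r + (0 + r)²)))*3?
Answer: 26997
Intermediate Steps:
v(r) = -3 + 3*r²*(r + r²) (v(r) = -3 + (r*(r*(r + (0 + r)²)))*3 = -3 + (r*(r*(r + r²)))*3 = -3 + (r²*(r + r²))*3 = -3 + 3*r²*(r + r²))
v(-10) - 0*3 = (-3 + 3*(-10)³ + 3*(-10)⁴) - 0*3 = (-3 + 3*(-1000) + 3*10000) - 95*0 = (-3 - 3000 + 30000) + 0 = 26997 + 0 = 26997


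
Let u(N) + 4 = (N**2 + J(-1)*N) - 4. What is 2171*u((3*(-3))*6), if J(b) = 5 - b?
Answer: 5609864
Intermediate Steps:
u(N) = -8 + N**2 + 6*N (u(N) = -4 + ((N**2 + (5 - 1*(-1))*N) - 4) = -4 + ((N**2 + (5 + 1)*N) - 4) = -4 + ((N**2 + 6*N) - 4) = -4 + (-4 + N**2 + 6*N) = -8 + N**2 + 6*N)
2171*u((3*(-3))*6) = 2171*(-8 + ((3*(-3))*6)**2 + 6*((3*(-3))*6)) = 2171*(-8 + (-9*6)**2 + 6*(-9*6)) = 2171*(-8 + (-54)**2 + 6*(-54)) = 2171*(-8 + 2916 - 324) = 2171*2584 = 5609864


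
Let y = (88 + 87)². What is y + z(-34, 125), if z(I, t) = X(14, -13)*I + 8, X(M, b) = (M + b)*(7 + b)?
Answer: 30837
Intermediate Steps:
X(M, b) = (7 + b)*(M + b)
z(I, t) = 8 - 6*I (z(I, t) = ((-13)² + 7*14 + 7*(-13) + 14*(-13))*I + 8 = (169 + 98 - 91 - 182)*I + 8 = -6*I + 8 = 8 - 6*I)
y = 30625 (y = 175² = 30625)
y + z(-34, 125) = 30625 + (8 - 6*(-34)) = 30625 + (8 + 204) = 30625 + 212 = 30837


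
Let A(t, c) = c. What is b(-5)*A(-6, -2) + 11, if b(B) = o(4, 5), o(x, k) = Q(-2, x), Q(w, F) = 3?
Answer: 5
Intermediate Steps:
o(x, k) = 3
b(B) = 3
b(-5)*A(-6, -2) + 11 = 3*(-2) + 11 = -6 + 11 = 5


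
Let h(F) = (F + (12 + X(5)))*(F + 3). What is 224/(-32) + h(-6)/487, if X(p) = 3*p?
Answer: -3472/487 ≈ -7.1294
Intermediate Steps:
h(F) = (3 + F)*(27 + F) (h(F) = (F + (12 + 3*5))*(F + 3) = (F + (12 + 15))*(3 + F) = (F + 27)*(3 + F) = (27 + F)*(3 + F) = (3 + F)*(27 + F))
224/(-32) + h(-6)/487 = 224/(-32) + (81 + (-6)² + 30*(-6))/487 = 224*(-1/32) + (81 + 36 - 180)*(1/487) = -7 - 63*1/487 = -7 - 63/487 = -3472/487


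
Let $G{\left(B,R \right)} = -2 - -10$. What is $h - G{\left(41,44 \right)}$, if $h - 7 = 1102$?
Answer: $1101$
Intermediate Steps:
$G{\left(B,R \right)} = 8$ ($G{\left(B,R \right)} = -2 + 10 = 8$)
$h = 1109$ ($h = 7 + 1102 = 1109$)
$h - G{\left(41,44 \right)} = 1109 - 8 = 1101$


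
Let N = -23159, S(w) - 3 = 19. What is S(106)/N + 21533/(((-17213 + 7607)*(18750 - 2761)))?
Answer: -3877670095/3556998545106 ≈ -0.0010902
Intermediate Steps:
S(w) = 22 (S(w) = 3 + 19 = 22)
S(106)/N + 21533/(((-17213 + 7607)*(18750 - 2761))) = 22/(-23159) + 21533/(((-17213 + 7607)*(18750 - 2761))) = 22*(-1/23159) + 21533/((-9606*15989)) = -22/23159 + 21533/(-153590334) = -22/23159 + 21533*(-1/153590334) = -22/23159 - 21533/153590334 = -3877670095/3556998545106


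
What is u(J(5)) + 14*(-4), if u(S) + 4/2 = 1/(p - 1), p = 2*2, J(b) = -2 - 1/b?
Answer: -173/3 ≈ -57.667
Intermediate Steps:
p = 4
u(S) = -5/3 (u(S) = -2 + 1/(4 - 1) = -2 + 1/3 = -2 + ⅓ = -5/3)
u(J(5)) + 14*(-4) = -5/3 + 14*(-4) = -5/3 - 56 = -173/3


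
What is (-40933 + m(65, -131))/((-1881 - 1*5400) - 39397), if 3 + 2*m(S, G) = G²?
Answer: 16177/23339 ≈ 0.69313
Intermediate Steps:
m(S, G) = -3/2 + G²/2
(-40933 + m(65, -131))/((-1881 - 1*5400) - 39397) = (-40933 + (-3/2 + (½)*(-131)²))/((-1881 - 1*5400) - 39397) = (-40933 + (-3/2 + (½)*17161))/((-1881 - 5400) - 39397) = (-40933 + (-3/2 + 17161/2))/(-7281 - 39397) = (-40933 + 8579)/(-46678) = -32354*(-1/46678) = 16177/23339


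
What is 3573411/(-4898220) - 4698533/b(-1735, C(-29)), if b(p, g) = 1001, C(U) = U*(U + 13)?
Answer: -1096096442651/233481820 ≈ -4694.6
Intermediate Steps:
C(U) = U*(13 + U)
3573411/(-4898220) - 4698533/b(-1735, C(-29)) = 3573411/(-4898220) - 4698533/1001 = 3573411*(-1/4898220) - 4698533*1/1001 = -1191137/1632740 - 671219/143 = -1096096442651/233481820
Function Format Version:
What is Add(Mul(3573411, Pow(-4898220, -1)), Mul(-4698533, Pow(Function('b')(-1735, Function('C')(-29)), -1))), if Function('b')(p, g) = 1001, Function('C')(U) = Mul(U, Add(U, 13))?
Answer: Rational(-1096096442651, 233481820) ≈ -4694.6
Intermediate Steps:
Function('C')(U) = Mul(U, Add(13, U))
Add(Mul(3573411, Pow(-4898220, -1)), Mul(-4698533, Pow(Function('b')(-1735, Function('C')(-29)), -1))) = Add(Mul(3573411, Pow(-4898220, -1)), Mul(-4698533, Pow(1001, -1))) = Add(Mul(3573411, Rational(-1, 4898220)), Mul(-4698533, Rational(1, 1001))) = Add(Rational(-1191137, 1632740), Rational(-671219, 143)) = Rational(-1096096442651, 233481820)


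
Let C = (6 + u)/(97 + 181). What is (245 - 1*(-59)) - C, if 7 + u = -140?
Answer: 84653/278 ≈ 304.51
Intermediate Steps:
u = -147 (u = -7 - 140 = -147)
C = -141/278 (C = (6 - 147)/(97 + 181) = -141/278 ≈ -0.50719)
(245 - 1*(-59)) - C = (245 - 1*(-59)) - 1*(-141/278) = (245 + 59) + 141/278 = 304 + 141/278 = 84653/278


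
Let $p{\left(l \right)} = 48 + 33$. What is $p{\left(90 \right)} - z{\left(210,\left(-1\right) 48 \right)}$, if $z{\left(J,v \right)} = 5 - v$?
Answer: $28$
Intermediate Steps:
$p{\left(l \right)} = 81$
$p{\left(90 \right)} - z{\left(210,\left(-1\right) 48 \right)} = 81 - \left(5 - \left(-1\right) 48\right) = 81 - \left(5 - -48\right) = 81 - \left(5 + 48\right) = 81 - 53 = 28$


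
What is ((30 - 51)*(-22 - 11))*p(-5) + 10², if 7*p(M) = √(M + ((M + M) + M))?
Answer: 100 + 198*I*√5 ≈ 100.0 + 442.74*I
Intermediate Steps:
p(M) = 2*√M/7 (p(M) = √(M + ((M + M) + M))/7 = √(M + (2*M + M))/7 = √(M + 3*M)/7 = √(4*M)/7 = (2*√M)/7 = 2*√M/7)
((30 - 51)*(-22 - 11))*p(-5) + 10² = ((30 - 51)*(-22 - 11))*(2*√(-5)/7) + 10² = (-21*(-33))*(2*(I*√5)/7) + 100 = 693*(2*I*√5/7) + 100 = 198*I*√5 + 100 = 100 + 198*I*√5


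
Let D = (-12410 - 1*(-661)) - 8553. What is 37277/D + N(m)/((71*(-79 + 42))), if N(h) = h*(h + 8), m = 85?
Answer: -258413989/53333354 ≈ -4.8453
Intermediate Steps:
D = -20302 (D = (-12410 + 661) - 8553 = -11749 - 8553 = -20302)
N(h) = h*(8 + h)
37277/D + N(m)/((71*(-79 + 42))) = 37277/(-20302) + (85*(8 + 85))/((71*(-79 + 42))) = 37277*(-1/20302) + (85*93)/((71*(-37))) = -37277/20302 + 7905/(-2627) = -37277/20302 + 7905*(-1/2627) = -37277/20302 - 7905/2627 = -258413989/53333354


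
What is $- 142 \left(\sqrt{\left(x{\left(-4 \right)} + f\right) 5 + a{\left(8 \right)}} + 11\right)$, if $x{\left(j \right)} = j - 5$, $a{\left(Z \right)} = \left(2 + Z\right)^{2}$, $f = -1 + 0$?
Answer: $-1562 - 710 \sqrt{2} \approx -2566.1$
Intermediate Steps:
$f = -1$
$x{\left(j \right)} = -5 + j$
$- 142 \left(\sqrt{\left(x{\left(-4 \right)} + f\right) 5 + a{\left(8 \right)}} + 11\right) = - 142 \left(\sqrt{\left(\left(-5 - 4\right) - 1\right) 5 + \left(2 + 8\right)^{2}} + 11\right) = - 142 \left(\sqrt{\left(-9 - 1\right) 5 + 10^{2}} + 11\right) = - 142 \left(\sqrt{\left(-10\right) 5 + 100} + 11\right) = - 142 \left(\sqrt{-50 + 100} + 11\right) = - 142 \left(\sqrt{50} + 11\right) = - 142 \left(5 \sqrt{2} + 11\right) = - 142 \left(11 + 5 \sqrt{2}\right) = -1562 - 710 \sqrt{2}$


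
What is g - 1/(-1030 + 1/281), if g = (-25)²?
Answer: 180893406/289429 ≈ 625.00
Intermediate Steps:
g = 625
g - 1/(-1030 + 1/281) = 625 - 1/(-1030 + 1/281) = 625 - 1/(-289429/281) = 625 - 1*(-281/289429) = 625 + 281/289429 = 180893406/289429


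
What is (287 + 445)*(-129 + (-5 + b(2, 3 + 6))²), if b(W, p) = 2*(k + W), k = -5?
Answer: -5856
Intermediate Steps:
b(W, p) = -10 + 2*W (b(W, p) = 2*(-5 + W) = -10 + 2*W)
(287 + 445)*(-129 + (-5 + b(2, 3 + 6))²) = (287 + 445)*(-129 + (-5 + (-10 + 2*2))²) = 732*(-129 + (-5 + (-10 + 4))²) = 732*(-129 + (-5 - 6)²) = 732*(-129 + (-11)²) = 732*(-129 + 121) = 732*(-8) = -5856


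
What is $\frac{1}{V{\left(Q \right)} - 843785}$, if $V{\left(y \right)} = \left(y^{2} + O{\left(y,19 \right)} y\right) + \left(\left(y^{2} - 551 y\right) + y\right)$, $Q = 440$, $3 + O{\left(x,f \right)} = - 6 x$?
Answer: $- \frac{1}{1861505} \approx -5.372 \cdot 10^{-7}$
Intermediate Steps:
$O{\left(x,f \right)} = -3 - 6 x$
$V{\left(y \right)} = - 550 y + 2 y^{2} + y \left(-3 - 6 y\right)$ ($V{\left(y \right)} = \left(y^{2} + \left(-3 - 6 y\right) y\right) + \left(\left(y^{2} - 551 y\right) + y\right) = \left(y^{2} + y \left(-3 - 6 y\right)\right) + \left(y^{2} - 550 y\right) = - 550 y + 2 y^{2} + y \left(-3 - 6 y\right)$)
$\frac{1}{V{\left(Q \right)} - 843785} = \frac{1}{\left(-1\right) 440 \left(553 + 4 \cdot 440\right) - 843785} = \frac{1}{\left(-1\right) 440 \left(553 + 1760\right) - 843785} = \frac{1}{\left(-1\right) 440 \cdot 2313 - 843785} = \frac{1}{-1017720 - 843785} = \frac{1}{-1861505} = - \frac{1}{1861505}$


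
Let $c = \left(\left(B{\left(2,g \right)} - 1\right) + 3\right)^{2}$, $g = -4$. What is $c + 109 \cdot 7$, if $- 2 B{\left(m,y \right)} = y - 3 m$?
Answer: $812$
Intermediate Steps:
$B{\left(m,y \right)} = - \frac{y}{2} + \frac{3 m}{2}$ ($B{\left(m,y \right)} = - \frac{y - 3 m}{2} = - \frac{y}{2} + \frac{3 m}{2}$)
$c = 49$ ($c = \left(\left(\left(\left(- \frac{1}{2}\right) \left(-4\right) + \frac{3}{2} \cdot 2\right) - 1\right) + 3\right)^{2} = \left(\left(\left(2 + 3\right) - 1\right) + 3\right)^{2} = \left(\left(5 - 1\right) + 3\right)^{2} = \left(4 + 3\right)^{2} = 7^{2} = 49$)
$c + 109 \cdot 7 = 49 + 109 \cdot 7 = 49 + 763 = 812$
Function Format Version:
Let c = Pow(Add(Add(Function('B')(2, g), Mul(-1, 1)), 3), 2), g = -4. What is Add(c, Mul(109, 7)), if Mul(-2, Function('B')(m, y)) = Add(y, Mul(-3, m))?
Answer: 812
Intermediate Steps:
Function('B')(m, y) = Add(Mul(Rational(-1, 2), y), Mul(Rational(3, 2), m)) (Function('B')(m, y) = Mul(Rational(-1, 2), Add(y, Mul(-3, m))) = Add(Mul(Rational(-1, 2), y), Mul(Rational(3, 2), m)))
c = 49 (c = Pow(Add(Add(Add(Mul(Rational(-1, 2), -4), Mul(Rational(3, 2), 2)), Mul(-1, 1)), 3), 2) = Pow(Add(Add(Add(2, 3), -1), 3), 2) = Pow(Add(Add(5, -1), 3), 2) = Pow(Add(4, 3), 2) = Pow(7, 2) = 49)
Add(c, Mul(109, 7)) = Add(49, Mul(109, 7)) = Add(49, 763) = 812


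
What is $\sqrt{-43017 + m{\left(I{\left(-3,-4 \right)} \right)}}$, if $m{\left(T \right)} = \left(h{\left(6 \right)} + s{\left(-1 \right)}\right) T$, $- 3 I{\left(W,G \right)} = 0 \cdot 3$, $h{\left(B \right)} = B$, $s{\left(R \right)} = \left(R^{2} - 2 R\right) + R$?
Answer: $i \sqrt{43017} \approx 207.41 i$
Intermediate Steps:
$s{\left(R \right)} = R^{2} - R$
$I{\left(W,G \right)} = 0$ ($I{\left(W,G \right)} = - \frac{0 \cdot 3}{3} = \left(- \frac{1}{3}\right) 0 = 0$)
$m{\left(T \right)} = 8 T$ ($m{\left(T \right)} = \left(6 - \left(-1 - 1\right)\right) T = \left(6 - -2\right) T = \left(6 + 2\right) T = 8 T$)
$\sqrt{-43017 + m{\left(I{\left(-3,-4 \right)} \right)}} = \sqrt{-43017 + 8 \cdot 0} = \sqrt{-43017 + 0} = \sqrt{-43017} = i \sqrt{43017}$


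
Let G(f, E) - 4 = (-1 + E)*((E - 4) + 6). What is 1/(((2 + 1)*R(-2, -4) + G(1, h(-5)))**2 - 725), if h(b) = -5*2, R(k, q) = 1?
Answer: 1/8300 ≈ 0.00012048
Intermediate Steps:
h(b) = -10
G(f, E) = 4 + (-1 + E)*(2 + E) (G(f, E) = 4 + (-1 + E)*((E - 4) + 6) = 4 + (-1 + E)*((-4 + E) + 6) = 4 + (-1 + E)*(2 + E))
1/(((2 + 1)*R(-2, -4) + G(1, h(-5)))**2 - 725) = 1/(((2 + 1)*1 + (2 - 10 + (-10)**2))**2 - 725) = 1/((3*1 + (2 - 10 + 100))**2 - 725) = 1/((3 + 92)**2 - 725) = 1/(95**2 - 725) = 1/(9025 - 725) = 1/8300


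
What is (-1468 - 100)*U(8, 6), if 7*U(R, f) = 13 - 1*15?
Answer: 448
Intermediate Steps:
U(R, f) = -2/7 (U(R, f) = (13 - 1*15)/7 = (13 - 15)/7 = (1/7)*(-2) = -2/7)
(-1468 - 100)*U(8, 6) = (-1468 - 100)*(-2/7) = -1568*(-2/7) = 448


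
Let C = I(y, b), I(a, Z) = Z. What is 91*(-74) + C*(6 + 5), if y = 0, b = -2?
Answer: -6756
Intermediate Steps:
C = -2
91*(-74) + C*(6 + 5) = 91*(-74) - 2*(6 + 5) = -6734 - 2*11 = -6734 - 22 = -6756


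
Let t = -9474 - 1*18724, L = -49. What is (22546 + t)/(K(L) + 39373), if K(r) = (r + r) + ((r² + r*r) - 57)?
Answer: -1413/11005 ≈ -0.12840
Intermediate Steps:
t = -28198 (t = -9474 - 18724 = -28198)
K(r) = -57 + 2*r + 2*r² (K(r) = 2*r + ((r² + r²) - 57) = 2*r + (2*r² - 57) = 2*r + (-57 + 2*r²) = -57 + 2*r + 2*r²)
(22546 + t)/(K(L) + 39373) = (22546 - 28198)/((-57 + 2*(-49) + 2*(-49)²) + 39373) = -5652/((-57 - 98 + 2*2401) + 39373) = -5652/((-57 - 98 + 4802) + 39373) = -5652/(4647 + 39373) = -5652/44020 = -5652*1/44020 = -1413/11005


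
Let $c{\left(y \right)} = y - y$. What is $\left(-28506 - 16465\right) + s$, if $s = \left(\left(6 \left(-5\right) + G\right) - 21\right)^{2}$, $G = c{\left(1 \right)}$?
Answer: $-42370$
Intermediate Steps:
$c{\left(y \right)} = 0$
$G = 0$
$s = 2601$ ($s = \left(\left(6 \left(-5\right) + 0\right) - 21\right)^{2} = \left(\left(-30 + 0\right) - 21\right)^{2} = \left(-30 - 21\right)^{2} = \left(-51\right)^{2} = 2601$)
$\left(-28506 - 16465\right) + s = \left(-28506 - 16465\right) + 2601 = -44971 + 2601 = -42370$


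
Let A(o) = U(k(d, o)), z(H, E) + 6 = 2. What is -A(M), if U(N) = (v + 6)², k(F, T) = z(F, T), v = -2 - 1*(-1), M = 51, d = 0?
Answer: -25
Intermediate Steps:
z(H, E) = -4 (z(H, E) = -6 + 2 = -4)
v = -1 (v = -2 + 1 = -1)
k(F, T) = -4
U(N) = 25 (U(N) = (-1 + 6)² = 5² = 25)
A(o) = 25
-A(M) = -1*25 = -25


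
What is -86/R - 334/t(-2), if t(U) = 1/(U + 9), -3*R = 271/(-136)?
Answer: -668686/271 ≈ -2467.5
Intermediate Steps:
R = 271/408 (R = -271/(3*(-136)) = -271*(-1)/(3*136) = -1/3*(-271/136) = 271/408 ≈ 0.66422)
t(U) = 1/(9 + U)
-86/R - 334/t(-2) = -86/271/408 - 334/(1/(9 - 2)) = -86*408/271 - 334/(1/7) = -35088/271 - 334/1/7 = -35088/271 - 334*7 = -35088/271 - 2338 = -668686/271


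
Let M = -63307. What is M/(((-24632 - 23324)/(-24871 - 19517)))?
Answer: -702517779/11989 ≈ -58597.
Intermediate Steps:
M/(((-24632 - 23324)/(-24871 - 19517))) = -63307*(-24871 - 19517)/(-24632 - 23324) = -63307/((-47956/(-44388))) = -63307/((-47956*(-1/44388))) = -63307/11989/11097 = -63307*11097/11989 = -702517779/11989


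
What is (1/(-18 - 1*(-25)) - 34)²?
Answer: 56169/49 ≈ 1146.3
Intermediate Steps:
(1/(-18 - 1*(-25)) - 34)² = (1/(-18 + 25) - 34)² = (1/7 - 34)² = (⅐ - 34)² = (-237/7)² = 56169/49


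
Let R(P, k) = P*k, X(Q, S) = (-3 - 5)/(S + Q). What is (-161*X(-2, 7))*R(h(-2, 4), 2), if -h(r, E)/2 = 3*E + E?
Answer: -82432/5 ≈ -16486.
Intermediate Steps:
h(r, E) = -8*E (h(r, E) = -2*(3*E + E) = -8*E)
X(Q, S) = -8/(Q + S)
(-161*X(-2, 7))*R(h(-2, 4), 2) = (-(-1288)/(-2 + 7))*(-8*4*2) = (-(-1288)/5)*(-32*2) = -(-1288)/5*(-64) = -161*(-8/5)*(-64) = (1288/5)*(-64) = -82432/5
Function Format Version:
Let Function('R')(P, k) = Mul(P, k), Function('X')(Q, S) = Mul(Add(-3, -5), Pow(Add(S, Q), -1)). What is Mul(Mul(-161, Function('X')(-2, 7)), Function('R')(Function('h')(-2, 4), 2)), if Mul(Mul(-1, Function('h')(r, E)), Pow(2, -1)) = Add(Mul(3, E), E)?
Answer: Rational(-82432, 5) ≈ -16486.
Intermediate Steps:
Function('h')(r, E) = Mul(-8, E) (Function('h')(r, E) = Mul(-2, Add(Mul(3, E), E)) = Mul(-2, Mul(4, E)) = Mul(-8, E))
Function('X')(Q, S) = Mul(-8, Pow(Add(Q, S), -1))
Mul(Mul(-161, Function('X')(-2, 7)), Function('R')(Function('h')(-2, 4), 2)) = Mul(Mul(-161, Mul(-8, Pow(Add(-2, 7), -1))), Mul(Mul(-8, 4), 2)) = Mul(Mul(-161, Mul(-8, Pow(5, -1))), Mul(-32, 2)) = Mul(Mul(-161, Mul(-8, Rational(1, 5))), -64) = Mul(Mul(-161, Rational(-8, 5)), -64) = Mul(Rational(1288, 5), -64) = Rational(-82432, 5)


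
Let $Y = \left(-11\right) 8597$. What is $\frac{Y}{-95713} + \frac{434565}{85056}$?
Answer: $\frac{16545670199}{2713654976} \approx 6.0972$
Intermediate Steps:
$Y = -94567$
$\frac{Y}{-95713} + \frac{434565}{85056} = - \frac{94567}{-95713} + \frac{434565}{85056} = \left(-94567\right) \left(- \frac{1}{95713}\right) + 434565 \cdot \frac{1}{85056} = \frac{94567}{95713} + \frac{144855}{28352} = \frac{16545670199}{2713654976}$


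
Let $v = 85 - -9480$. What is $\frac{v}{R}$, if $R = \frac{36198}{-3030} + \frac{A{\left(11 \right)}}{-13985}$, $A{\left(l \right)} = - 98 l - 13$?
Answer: $- \frac{2702083805}{3352822} \approx -805.91$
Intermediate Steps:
$A{\left(l \right)} = -13 - 98 l$
$v = 9565$ ($v = 85 + 9480 = 9565$)
$R = - \frac{3352822}{282497}$ ($R = \frac{36198}{-3030} + \frac{-13 - 1078}{-13985} = 36198 \left(- \frac{1}{3030}\right) + \left(-13 - 1078\right) \left(- \frac{1}{13985}\right) = - \frac{6033}{505} - - \frac{1091}{13985} = - \frac{6033}{505} + \frac{1091}{13985} = - \frac{3352822}{282497} \approx -11.869$)
$\frac{v}{R} = \frac{9565}{- \frac{3352822}{282497}} = 9565 \left(- \frac{282497}{3352822}\right) = - \frac{2702083805}{3352822}$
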